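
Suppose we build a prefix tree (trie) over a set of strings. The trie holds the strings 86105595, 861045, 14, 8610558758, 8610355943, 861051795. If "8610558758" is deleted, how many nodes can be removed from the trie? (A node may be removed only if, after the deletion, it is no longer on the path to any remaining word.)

4

After clearing the end-marker at "8610558758", prune upward until reaching a node still needed by another word.
The suffix "8758" (4 nodes) is used only by "8610558758"; the node for "861055" still has the child "9", so pruning stops there.
Nodes removed: 4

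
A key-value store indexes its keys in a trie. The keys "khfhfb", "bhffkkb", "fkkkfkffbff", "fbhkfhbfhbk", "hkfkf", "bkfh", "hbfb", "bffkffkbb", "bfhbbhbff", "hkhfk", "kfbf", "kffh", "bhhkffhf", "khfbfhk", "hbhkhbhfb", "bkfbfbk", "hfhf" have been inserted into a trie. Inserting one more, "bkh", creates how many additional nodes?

1

"bk" is already a path in the trie; the remaining "h" must be added.
So 3 − 2 = 1 new nodes.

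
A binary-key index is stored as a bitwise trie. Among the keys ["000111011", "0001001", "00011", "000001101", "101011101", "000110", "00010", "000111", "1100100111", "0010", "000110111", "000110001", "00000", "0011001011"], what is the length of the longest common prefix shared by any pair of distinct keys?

Equivalently: take the maximum, over all pairs, of their longest common prefix length.
e.g. "000110" and "000110001" share the prefix "000110" of length 6; no pair shares a longer one.
Longest shared-prefix length: 6

6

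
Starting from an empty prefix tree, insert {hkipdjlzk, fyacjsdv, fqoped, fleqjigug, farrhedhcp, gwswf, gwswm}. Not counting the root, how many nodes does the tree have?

Insert word by word; a character creates a node only if that edge doesn't already exist:
  "hkipdjlzk" → 9 new (h, k, i, p, d, j, l, z, k)
  "fyacjsdv" → 8 new (f, y, a, c, j, s, d, v)
  "fqoped" → prefix "f" already present; 5 new (q, o, p, e, d)
  "fleqjigug" → prefix "f" already present; 8 new (l, e, q, j, i, g, u, g)
  "farrhedhcp" → prefix "f" already present; 9 new (a, r, r, h, e, d, h, c, p)
  "gwswf" → 5 new (g, w, s, w, f)
  "gwswm" → prefix "gwsw" already present; 1 new (m)
Total nodes = 9 + 8 + 5 + 8 + 9 + 5 + 1 = 45

45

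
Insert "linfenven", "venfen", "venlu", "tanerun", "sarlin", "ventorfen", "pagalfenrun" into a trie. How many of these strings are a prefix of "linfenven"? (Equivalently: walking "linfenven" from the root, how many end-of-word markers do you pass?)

1

Traverse "linfenven" character by character; count nodes along the way that are marked as word ends.
Prefixes of the query that are stored words: "linfenven"
Count: 1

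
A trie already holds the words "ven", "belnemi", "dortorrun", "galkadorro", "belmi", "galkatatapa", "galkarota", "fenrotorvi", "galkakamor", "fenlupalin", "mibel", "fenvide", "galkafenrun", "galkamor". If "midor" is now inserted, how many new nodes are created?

Walking "midor" from the root, the first 2 characters ("mi") follow existing edges; "d" is the first miss.
New nodes needed: |"midor"| − 2 = 5 − 2 = 3.

3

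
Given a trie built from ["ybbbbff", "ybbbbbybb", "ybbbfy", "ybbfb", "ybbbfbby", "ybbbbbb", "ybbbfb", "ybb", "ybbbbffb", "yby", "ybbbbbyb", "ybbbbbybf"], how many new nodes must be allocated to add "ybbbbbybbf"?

1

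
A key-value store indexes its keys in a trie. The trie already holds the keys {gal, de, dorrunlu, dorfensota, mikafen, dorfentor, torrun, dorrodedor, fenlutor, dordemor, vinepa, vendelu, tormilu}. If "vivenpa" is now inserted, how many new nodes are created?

The longest prefix of "vivenpa" already in the trie is "vi" (length 2).
So 7 − 2 = 5 new nodes.

5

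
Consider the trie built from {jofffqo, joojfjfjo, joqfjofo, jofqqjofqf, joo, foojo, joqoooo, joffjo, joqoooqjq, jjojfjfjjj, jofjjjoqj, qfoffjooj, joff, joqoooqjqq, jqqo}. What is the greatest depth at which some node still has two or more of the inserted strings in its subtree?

9

The deepest shared node is where two words last agree before diverging.
e.g. "joqoooqjq" and "joqoooqjqq" share the prefix "joqoooqjq" of length 9; no pair shares a longer one.
Longest shared-prefix length: 9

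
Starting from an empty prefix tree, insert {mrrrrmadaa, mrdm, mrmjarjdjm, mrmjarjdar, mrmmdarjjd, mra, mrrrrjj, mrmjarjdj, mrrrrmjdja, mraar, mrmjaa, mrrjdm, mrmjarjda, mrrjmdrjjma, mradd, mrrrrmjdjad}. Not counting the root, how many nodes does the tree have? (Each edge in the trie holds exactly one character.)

52

Count nodes per top-level branch (shared prefixes stored once):
  'm'-branch (mra, mraar, mradd, mrdm, mrmjaa, mrmjarjda, mrmjarjdar, mrmjarjdj, mrmjarjdjm, mrmmdarjjd, mrrjdm, mrrjmdrjjma, mrrrrjj, mrrrrmadaa, mrrrrmjdja, mrrrrmjdjad): 52 nodes
Sum: 52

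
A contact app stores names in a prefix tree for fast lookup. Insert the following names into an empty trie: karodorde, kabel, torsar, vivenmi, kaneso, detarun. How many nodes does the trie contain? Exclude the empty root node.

Insert word by word; a character creates a node only if that edge doesn't already exist:
  "karodorde" → 9 new (k, a, r, o, d, o, r, d, e)
  "kabel" → prefix "ka" already present; 3 new (b, e, l)
  "torsar" → 6 new (t, o, r, s, a, r)
  "vivenmi" → 7 new (v, i, v, e, n, m, i)
  "kaneso" → prefix "ka" already present; 4 new (n, e, s, o)
  "detarun" → 7 new (d, e, t, a, r, u, n)
Total nodes = 9 + 3 + 6 + 7 + 4 + 7 = 36

36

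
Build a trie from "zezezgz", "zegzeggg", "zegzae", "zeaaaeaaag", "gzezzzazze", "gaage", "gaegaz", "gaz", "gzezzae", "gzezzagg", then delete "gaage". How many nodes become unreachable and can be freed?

3

A node on "gaage"'s path can go only if nothing else ends at it or branches off below it.
The suffix "age" (3 nodes) is used only by "gaage"; the node for "ga" still has the child "e", so pruning stops there.
Nodes removed: 3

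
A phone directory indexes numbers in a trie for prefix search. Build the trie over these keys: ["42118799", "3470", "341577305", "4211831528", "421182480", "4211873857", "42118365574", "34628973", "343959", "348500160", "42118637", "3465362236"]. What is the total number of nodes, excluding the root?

64

Count nodes per top-level branch (shared prefixes stored once):
  '3'-branch (341577305, 343959, 34628973, 3465362236, 3470, 348500160): 35 nodes
  '4'-branch (421182480, 4211831528, 42118365574, 42118637, 4211873857, 42118799): 29 nodes
Sum: 64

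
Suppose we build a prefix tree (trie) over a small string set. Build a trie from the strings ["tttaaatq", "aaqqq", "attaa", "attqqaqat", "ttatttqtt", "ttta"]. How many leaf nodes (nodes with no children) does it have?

A leaf is a node with no children — equivalently, the end of a word that is not a proper prefix of any other stored word.
Those words: "aaqqq", "attaa", "attqqaqat", "ttatttqtt", "tttaaatq"
Leaf count: 5

5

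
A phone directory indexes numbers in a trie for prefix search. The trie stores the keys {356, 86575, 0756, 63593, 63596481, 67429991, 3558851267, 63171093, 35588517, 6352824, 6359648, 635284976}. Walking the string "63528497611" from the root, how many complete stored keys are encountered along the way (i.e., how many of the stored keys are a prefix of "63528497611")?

1

Walk "63528497611" from the root; an end-of-word marker is hit whenever a stored word is a prefix of "63528497611".
Prefixes of the query that are stored words: "635284976"
Count: 1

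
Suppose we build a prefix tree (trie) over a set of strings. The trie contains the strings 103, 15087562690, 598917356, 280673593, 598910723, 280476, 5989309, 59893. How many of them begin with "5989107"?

1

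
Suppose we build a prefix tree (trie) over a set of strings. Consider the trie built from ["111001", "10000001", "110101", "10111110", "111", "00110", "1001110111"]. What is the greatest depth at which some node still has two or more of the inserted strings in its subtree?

3

Equivalently: take the maximum, over all pairs, of their longest common prefix length.
e.g. "10000001" and "1001110111" share the prefix "100" of length 3; no pair shares a longer one.
Longest shared-prefix length: 3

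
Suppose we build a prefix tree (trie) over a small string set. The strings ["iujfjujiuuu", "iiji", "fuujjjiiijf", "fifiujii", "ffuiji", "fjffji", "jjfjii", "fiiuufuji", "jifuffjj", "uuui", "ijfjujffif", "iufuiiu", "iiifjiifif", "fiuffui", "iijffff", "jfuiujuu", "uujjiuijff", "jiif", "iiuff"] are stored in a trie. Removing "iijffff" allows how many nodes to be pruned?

4

A node on "iijffff"'s path can go only if nothing else ends at it or branches off below it.
The suffix "ffff" (4 nodes) is used only by "iijffff"; the node for "iij" still has the child "i", so pruning stops there.
Nodes removed: 4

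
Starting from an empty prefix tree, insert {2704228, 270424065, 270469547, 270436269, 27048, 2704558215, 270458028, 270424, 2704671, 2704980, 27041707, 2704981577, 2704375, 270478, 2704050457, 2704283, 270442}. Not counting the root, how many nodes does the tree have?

59

For each word, the new-node count is its length minus the longest prefix already in the trie:
  "2704228" → 7 new (2, 7, 0, 4, 2, 2, 8)
  "270424065" → prefix "27042" already present; 4 new (4, 0, 6, 5)
  "270469547" → prefix "2704" already present; 5 new (6, 9, 5, 4, 7)
  "270436269" → prefix "2704" already present; 5 new (3, 6, 2, 6, 9)
  "27048" → prefix "2704" already present; 1 new (8)
  "2704558215" → prefix "2704" already present; 6 new (5, 5, 8, 2, 1, 5)
  "270458028" → prefix "27045" already present; 4 new (8, 0, 2, 8)
  "270424" → prefix "270424" already present; 0 new (none)
  "2704671" → prefix "27046" already present; 2 new (7, 1)
  "2704980" → prefix "2704" already present; 3 new (9, 8, 0)
  "27041707" → prefix "2704" already present; 4 new (1, 7, 0, 7)
  "2704981577" → prefix "270498" already present; 4 new (1, 5, 7, 7)
  "2704375" → prefix "27043" already present; 2 new (7, 5)
  "270478" → prefix "2704" already present; 2 new (7, 8)
  "2704050457" → prefix "2704" already present; 6 new (0, 5, 0, 4, 5, 7)
  "2704283" → prefix "27042" already present; 2 new (8, 3)
  "270442" → prefix "2704" already present; 2 new (4, 2)
Total nodes = 7 + 4 + 5 + 5 + 1 + 6 + 4 + 0 + 2 + 3 + 4 + 4 + 2 + 2 + 6 + 2 + 2 = 59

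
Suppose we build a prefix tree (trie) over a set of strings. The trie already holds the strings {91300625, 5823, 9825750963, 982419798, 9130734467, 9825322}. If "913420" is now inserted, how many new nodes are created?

3

"913" is already a path in the trie; the remaining "420" must be added.
Each of the 3 remaining characters creates one node.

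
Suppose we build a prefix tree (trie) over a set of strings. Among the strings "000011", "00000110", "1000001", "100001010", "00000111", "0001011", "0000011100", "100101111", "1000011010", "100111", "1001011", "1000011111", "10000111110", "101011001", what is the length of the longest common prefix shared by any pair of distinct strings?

10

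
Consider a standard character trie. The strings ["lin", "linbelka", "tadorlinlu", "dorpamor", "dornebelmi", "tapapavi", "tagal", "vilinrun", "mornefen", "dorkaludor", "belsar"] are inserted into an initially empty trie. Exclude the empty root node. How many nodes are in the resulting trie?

71

For each word, the new-node count is its length minus the longest prefix already in the trie:
  "lin" → 3 new (l, i, n)
  "linbelka" → prefix "lin" already present; 5 new (b, e, l, k, a)
  "tadorlinlu" → 10 new (t, a, d, o, r, l, i, n, l, u)
  "dorpamor" → 8 new (d, o, r, p, a, m, o, r)
  "dornebelmi" → prefix "dor" already present; 7 new (n, e, b, e, l, m, i)
  "tapapavi" → prefix "ta" already present; 6 new (p, a, p, a, v, i)
  "tagal" → prefix "ta" already present; 3 new (g, a, l)
  "vilinrun" → 8 new (v, i, l, i, n, r, u, n)
  "mornefen" → 8 new (m, o, r, n, e, f, e, n)
  "dorkaludor" → prefix "dor" already present; 7 new (k, a, l, u, d, o, r)
  "belsar" → 6 new (b, e, l, s, a, r)
Total nodes = 3 + 5 + 10 + 8 + 7 + 6 + 3 + 8 + 8 + 7 + 6 = 71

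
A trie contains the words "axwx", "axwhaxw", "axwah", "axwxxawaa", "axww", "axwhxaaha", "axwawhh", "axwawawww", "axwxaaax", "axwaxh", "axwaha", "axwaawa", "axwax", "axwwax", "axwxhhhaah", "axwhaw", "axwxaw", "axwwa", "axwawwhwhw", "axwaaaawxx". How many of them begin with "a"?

Traverse to the node for "a", then collect every word in that subtree.
Words under "a": axwaaaawxx, axwaawa, axwah, axwaha, axwawawww, axwawhh, axwawwhwhw, axwax, axwaxh, axwhaw, axwhaxw, axwhxaaha, axww, axwwa, axwwax, axwx, axwxaaax, axwxaw, axwxhhhaah, axwxxawaa
Count: 20

20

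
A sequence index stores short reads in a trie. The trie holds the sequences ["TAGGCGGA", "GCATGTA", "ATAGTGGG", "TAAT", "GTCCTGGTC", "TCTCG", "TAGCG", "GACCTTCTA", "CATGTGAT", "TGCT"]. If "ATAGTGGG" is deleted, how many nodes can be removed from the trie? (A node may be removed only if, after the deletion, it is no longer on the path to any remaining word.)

Walk "ATAGTGGG" from the leaf back toward the root, removing each node that no remaining word uses.
No other word shares any prefix with "ATAGTGGG", so all 8 of its nodes go.
Nodes removed: 8

8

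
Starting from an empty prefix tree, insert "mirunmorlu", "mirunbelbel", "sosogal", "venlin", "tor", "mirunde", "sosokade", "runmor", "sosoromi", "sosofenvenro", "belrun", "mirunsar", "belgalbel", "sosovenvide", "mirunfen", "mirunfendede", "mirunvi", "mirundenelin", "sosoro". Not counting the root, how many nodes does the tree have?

92

Count nodes per top-level branch (shared prefixes stored once):
  'b'-branch (belgalbel, belrun): 12 nodes
  'm'-branch (mirunbelbel, mirunde, mirundenelin, mirunfen, mirunfendede, mirunmorlu, mirunsar, mirunvi): 35 nodes
  'r'-branch (runmor): 6 nodes
  's'-branch (sosofenvenro, sosogal, sosokade, sosoro, sosoromi, sosovenvide): 30 nodes
  't'-branch (tor): 3 nodes
  'v'-branch (venlin): 6 nodes
Sum: 92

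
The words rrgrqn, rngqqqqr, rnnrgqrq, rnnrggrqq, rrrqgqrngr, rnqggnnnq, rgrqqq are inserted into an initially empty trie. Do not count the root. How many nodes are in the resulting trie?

For each word, the new-node count is its length minus the longest prefix already in the trie:
  "rrgrqn" → 6 new (r, r, g, r, q, n)
  "rngqqqqr" → prefix "r" already present; 7 new (n, g, q, q, q, q, r)
  "rnnrgqrq" → prefix "rn" already present; 6 new (n, r, g, q, r, q)
  "rnnrggrqq" → prefix "rnnrg" already present; 4 new (g, r, q, q)
  "rrrqgqrngr" → prefix "rr" already present; 8 new (r, q, g, q, r, n, g, r)
  "rnqggnnnq" → prefix "rn" already present; 7 new (q, g, g, n, n, n, q)
  "rgrqqq" → prefix "r" already present; 5 new (g, r, q, q, q)
Total nodes = 6 + 7 + 6 + 4 + 8 + 7 + 5 = 43

43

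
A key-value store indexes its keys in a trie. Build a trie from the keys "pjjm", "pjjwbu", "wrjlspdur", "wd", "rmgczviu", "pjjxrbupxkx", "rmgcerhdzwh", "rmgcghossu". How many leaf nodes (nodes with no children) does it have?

Leaves are exactly the stored words that no other stored word extends.
Those words: "pjjm", "pjjwbu", "pjjxrbupxkx", "rmgcerhdzwh", "rmgcghossu", "rmgczviu", "wd", "wrjlspdur"
Leaf count: 8

8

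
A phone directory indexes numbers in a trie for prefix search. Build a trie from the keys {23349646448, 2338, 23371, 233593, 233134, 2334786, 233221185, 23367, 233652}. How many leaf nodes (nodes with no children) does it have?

9

A leaf is a node with no children — equivalently, the end of a word that is not a proper prefix of any other stored word.
Those words: "233134", "233221185", "2334786", "23349646448", "233593", "233652", "23367", "23371", "2338"
Leaf count: 9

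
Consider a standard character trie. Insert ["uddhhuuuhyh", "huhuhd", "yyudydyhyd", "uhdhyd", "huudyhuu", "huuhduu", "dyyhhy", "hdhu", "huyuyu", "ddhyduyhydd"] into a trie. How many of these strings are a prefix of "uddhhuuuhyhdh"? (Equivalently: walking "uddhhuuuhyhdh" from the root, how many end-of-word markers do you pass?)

1

Walk "uddhhuuuhyhdh" from the root; an end-of-word marker is hit whenever a stored word is a prefix of "uddhhuuuhyhdh".
Prefixes of the query that are stored words: "uddhhuuuhyh"
Count: 1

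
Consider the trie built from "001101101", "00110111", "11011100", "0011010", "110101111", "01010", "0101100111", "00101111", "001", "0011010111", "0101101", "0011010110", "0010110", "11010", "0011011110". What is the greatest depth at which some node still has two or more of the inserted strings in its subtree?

9

The deepest shared node is where two words last agree before diverging.
"0011010110" and "0011010111" agree on "001101011" (9 characters) before diverging; nothing deeper is shared.
Longest shared-prefix length: 9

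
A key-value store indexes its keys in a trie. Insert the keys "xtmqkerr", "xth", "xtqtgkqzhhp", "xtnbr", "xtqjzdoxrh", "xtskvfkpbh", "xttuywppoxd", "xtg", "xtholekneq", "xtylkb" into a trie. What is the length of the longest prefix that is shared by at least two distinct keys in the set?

Look for the deepest trie node that still has at least two words in its subtree.
e.g. "xth" and "xtholekneq" share the prefix "xth" of length 3; no pair shares a longer one.
Longest shared-prefix length: 3

3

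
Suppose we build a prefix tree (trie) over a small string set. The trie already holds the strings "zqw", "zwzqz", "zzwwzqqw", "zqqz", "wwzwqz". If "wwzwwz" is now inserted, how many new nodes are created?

2

"wwzw" is already a path in the trie; the remaining "wz" must be added.
So 6 − 4 = 2 new nodes.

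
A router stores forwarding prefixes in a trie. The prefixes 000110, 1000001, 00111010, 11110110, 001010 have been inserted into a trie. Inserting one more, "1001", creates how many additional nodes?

1

The longest prefix of "1001" already in the trie is "100" (length 3).
So 4 − 3 = 1 new nodes.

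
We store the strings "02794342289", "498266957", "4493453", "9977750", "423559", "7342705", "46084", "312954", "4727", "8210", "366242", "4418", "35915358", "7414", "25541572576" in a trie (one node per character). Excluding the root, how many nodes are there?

90

Count nodes per top-level branch (shared prefixes stored once):
  '0'-branch (02794342289): 11 nodes
  '2'-branch (25541572576): 11 nodes
  '3'-branch (312954, 35915358, 366242): 18 nodes
  '4'-branch (423559, 4418, 4493453, 46084, 4727, 498266957): 29 nodes
  '7'-branch (7342705, 7414): 10 nodes
  '8'-branch (8210): 4 nodes
  '9'-branch (9977750): 7 nodes
Sum: 90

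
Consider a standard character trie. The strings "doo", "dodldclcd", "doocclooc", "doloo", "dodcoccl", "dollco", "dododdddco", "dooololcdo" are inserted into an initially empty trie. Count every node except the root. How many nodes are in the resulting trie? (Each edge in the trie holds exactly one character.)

41

For each word, the new-node count is its length minus the longest prefix already in the trie:
  "doo" → 3 new (d, o, o)
  "dodldclcd" → prefix "do" already present; 7 new (d, l, d, c, l, c, d)
  "doocclooc" → prefix "doo" already present; 6 new (c, c, l, o, o, c)
  "doloo" → prefix "do" already present; 3 new (l, o, o)
  "dodcoccl" → prefix "dod" already present; 5 new (c, o, c, c, l)
  "dollco" → prefix "dol" already present; 3 new (l, c, o)
  "dododdddco" → prefix "dod" already present; 7 new (o, d, d, d, d, c, o)
  "dooololcdo" → prefix "doo" already present; 7 new (o, l, o, l, c, d, o)
Total nodes = 3 + 7 + 6 + 3 + 5 + 3 + 7 + 7 = 41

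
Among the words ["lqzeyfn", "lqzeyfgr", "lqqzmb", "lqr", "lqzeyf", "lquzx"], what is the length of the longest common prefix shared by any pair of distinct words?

6

Equivalently: take the maximum, over all pairs, of their longest common prefix length.
"lqzeyf" and "lqzeyfgr" agree on "lqzeyf" (6 characters) before diverging; nothing deeper is shared.
Longest shared-prefix length: 6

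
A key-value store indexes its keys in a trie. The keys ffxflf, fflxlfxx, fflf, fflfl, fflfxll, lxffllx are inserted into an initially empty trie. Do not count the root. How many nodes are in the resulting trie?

Insert word by word; a character creates a node only if that edge doesn't already exist:
  "ffxflf" → 6 new (f, f, x, f, l, f)
  "fflxlfxx" → prefix "ff" already present; 6 new (l, x, l, f, x, x)
  "fflf" → prefix "ffl" already present; 1 new (f)
  "fflfl" → prefix "fflf" already present; 1 new (l)
  "fflfxll" → prefix "fflf" already present; 3 new (x, l, l)
  "lxffllx" → 7 new (l, x, f, f, l, l, x)
Total nodes = 6 + 6 + 1 + 1 + 3 + 7 = 24

24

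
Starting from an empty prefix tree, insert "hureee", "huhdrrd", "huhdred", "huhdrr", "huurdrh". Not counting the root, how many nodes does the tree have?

18

Insert word by word; a character creates a node only if that edge doesn't already exist:
  "hureee" → 6 new (h, u, r, e, e, e)
  "huhdrrd" → prefix "hu" already present; 5 new (h, d, r, r, d)
  "huhdred" → prefix "huhdr" already present; 2 new (e, d)
  "huhdrr" → prefix "huhdrr" already present; 0 new (none)
  "huurdrh" → prefix "hu" already present; 5 new (u, r, d, r, h)
Total nodes = 6 + 5 + 2 + 0 + 5 = 18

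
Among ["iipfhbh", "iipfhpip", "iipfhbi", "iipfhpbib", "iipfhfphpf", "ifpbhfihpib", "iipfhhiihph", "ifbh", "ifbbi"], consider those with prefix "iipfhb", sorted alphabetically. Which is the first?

iipfhbh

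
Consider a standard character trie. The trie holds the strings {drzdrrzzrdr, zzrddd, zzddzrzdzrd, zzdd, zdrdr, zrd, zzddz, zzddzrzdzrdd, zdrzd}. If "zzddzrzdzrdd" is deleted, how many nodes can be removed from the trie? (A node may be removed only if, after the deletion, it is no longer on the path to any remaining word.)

After clearing the end-marker at "zzddzrzdzrdd", prune upward until reaching a node still needed by another word.
The suffix "d" (1 node) is used only by "zzddzrzdzrdd"; "zzddzrzdzrd" is itself a stored word, so pruning stops there.
Nodes removed: 1

1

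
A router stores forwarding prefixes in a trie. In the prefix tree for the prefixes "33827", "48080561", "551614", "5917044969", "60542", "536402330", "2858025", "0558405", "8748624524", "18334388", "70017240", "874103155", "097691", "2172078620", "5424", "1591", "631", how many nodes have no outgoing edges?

17

A leaf is a node with no children — equivalently, the end of a word that is not a proper prefix of any other stored word.
Those words: "0558405", "097691", "1591", "18334388", "2172078620", "2858025", "33827", "48080561", "536402330", "5424", "551614", "5917044969", "60542", "631", "70017240", "874103155", "8748624524"
Leaf count: 17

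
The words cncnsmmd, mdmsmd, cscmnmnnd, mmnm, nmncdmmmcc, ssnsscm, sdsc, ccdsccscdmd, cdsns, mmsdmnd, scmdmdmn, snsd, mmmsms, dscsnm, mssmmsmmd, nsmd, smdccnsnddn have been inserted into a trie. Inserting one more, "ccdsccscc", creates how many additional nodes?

1

The longest prefix of "ccdsccscc" already in the trie is "ccdsccsc" (length 8).
Each of the 1 remaining characters creates one node.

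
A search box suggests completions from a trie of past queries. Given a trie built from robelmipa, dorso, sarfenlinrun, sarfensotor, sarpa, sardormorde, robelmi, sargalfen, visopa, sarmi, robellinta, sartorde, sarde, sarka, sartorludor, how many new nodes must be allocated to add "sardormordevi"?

"sardormorde" is already a path in the trie; the remaining "vi" must be added.
Each of the 2 remaining characters creates one node.

2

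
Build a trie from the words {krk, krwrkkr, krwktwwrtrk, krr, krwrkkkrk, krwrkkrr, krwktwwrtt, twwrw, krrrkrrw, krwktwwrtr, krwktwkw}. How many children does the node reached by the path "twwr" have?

1

Walk "twwr" from the root, arriving at one node.
Distinct next characters after "twwr": w.
That node has 1 child edge.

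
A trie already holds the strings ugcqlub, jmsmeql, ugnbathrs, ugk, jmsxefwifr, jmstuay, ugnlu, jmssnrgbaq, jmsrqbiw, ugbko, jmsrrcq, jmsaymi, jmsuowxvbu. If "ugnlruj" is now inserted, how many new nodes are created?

3

The longest prefix of "ugnlruj" already in the trie is "ugnl" (length 4).
Each of the 3 remaining characters creates one node.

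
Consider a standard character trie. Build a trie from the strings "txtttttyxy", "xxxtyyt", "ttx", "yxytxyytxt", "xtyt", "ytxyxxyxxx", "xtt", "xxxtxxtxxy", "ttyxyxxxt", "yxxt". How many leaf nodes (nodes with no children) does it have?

Leaves are exactly the stored words that no other stored word extends.
Those words: "ttx", "ttyxyxxxt", "txtttttyxy", "xtt", "xtyt", "xxxtxxtxxy", "xxxtyyt", "ytxyxxyxxx", "yxxt", "yxytxyytxt"
Leaf count: 10

10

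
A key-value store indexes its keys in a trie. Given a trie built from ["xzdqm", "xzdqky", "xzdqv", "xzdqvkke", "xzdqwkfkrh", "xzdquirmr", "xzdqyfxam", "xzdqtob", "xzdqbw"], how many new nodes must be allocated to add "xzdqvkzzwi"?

4

Walking "xzdqvkzzwi" from the root, the first 6 characters ("xzdqvk") follow existing edges; "z" is the first miss.
Each of the 4 remaining characters creates one node.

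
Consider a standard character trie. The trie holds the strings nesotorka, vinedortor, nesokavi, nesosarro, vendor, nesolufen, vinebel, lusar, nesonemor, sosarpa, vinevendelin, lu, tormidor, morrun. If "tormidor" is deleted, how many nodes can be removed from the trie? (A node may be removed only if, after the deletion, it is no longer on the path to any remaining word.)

8

Walk "tormidor" from the leaf back toward the root, removing each node that no remaining word uses.
No other word shares any prefix with "tormidor", so all 8 of its nodes go.
Nodes removed: 8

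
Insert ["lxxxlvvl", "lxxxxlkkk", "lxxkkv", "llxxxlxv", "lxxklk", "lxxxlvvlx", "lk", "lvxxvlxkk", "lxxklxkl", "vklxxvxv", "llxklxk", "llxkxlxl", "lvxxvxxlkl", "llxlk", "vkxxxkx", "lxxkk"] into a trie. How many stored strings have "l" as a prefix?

14

Filter for entries beginning with "l":
Words under "l": lk, llxklxk, llxkxlxl, llxlk, llxxxlxv, lvxxvlxkk, lvxxvxxlkl, lxxkk, lxxkkv, lxxklk, lxxklxkl, lxxxlvvl, lxxxlvvlx, lxxxxlkkk
Count: 14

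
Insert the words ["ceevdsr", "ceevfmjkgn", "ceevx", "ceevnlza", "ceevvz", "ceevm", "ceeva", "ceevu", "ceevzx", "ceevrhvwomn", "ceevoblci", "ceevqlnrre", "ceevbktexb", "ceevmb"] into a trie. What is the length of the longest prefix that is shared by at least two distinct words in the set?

Equivalently: take the maximum, over all pairs, of their longest common prefix length.
"ceevm" and "ceevmb" agree on "ceevm" (5 characters) before diverging; nothing deeper is shared.
Longest shared-prefix length: 5

5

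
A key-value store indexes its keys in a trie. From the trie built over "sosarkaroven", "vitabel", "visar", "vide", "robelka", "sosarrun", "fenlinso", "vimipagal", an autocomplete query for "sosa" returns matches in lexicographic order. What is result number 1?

sosarkaroven

Words with prefix "sosa", in lexicographic order: "sosarkaroven", "sosarrun"
Position 1: sosarkaroven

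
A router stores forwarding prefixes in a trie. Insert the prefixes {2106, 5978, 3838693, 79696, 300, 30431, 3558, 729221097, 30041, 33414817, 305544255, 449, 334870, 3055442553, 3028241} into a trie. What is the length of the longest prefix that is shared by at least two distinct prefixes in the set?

Look for the deepest trie node that still has at least two words in its subtree.
"305544255" and "3055442553" agree on "305544255" (9 characters) before diverging; nothing deeper is shared.
Longest shared-prefix length: 9

9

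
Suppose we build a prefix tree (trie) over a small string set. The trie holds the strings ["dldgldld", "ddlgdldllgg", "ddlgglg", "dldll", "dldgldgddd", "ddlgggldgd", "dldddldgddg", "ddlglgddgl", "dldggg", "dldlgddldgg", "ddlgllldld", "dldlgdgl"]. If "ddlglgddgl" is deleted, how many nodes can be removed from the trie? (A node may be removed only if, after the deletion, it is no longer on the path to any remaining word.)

5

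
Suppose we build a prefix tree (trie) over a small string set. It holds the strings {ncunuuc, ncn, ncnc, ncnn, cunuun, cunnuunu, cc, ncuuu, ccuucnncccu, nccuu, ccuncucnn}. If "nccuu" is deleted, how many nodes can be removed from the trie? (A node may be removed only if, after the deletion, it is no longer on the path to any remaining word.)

3

Walk "nccuu" from the leaf back toward the root, removing each node that no remaining word uses.
The suffix "cuu" (3 nodes) is used only by "nccuu"; the node for "nc" still has the child "u", so pruning stops there.
Nodes removed: 3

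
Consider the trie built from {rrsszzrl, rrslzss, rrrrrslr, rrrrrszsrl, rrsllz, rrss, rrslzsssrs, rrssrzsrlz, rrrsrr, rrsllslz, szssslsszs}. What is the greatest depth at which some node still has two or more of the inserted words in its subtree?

7

The deepest shared node is where two words last agree before diverging.
"rrslzss" and "rrslzsssrs" agree on "rrslzss" (7 characters) before diverging; nothing deeper is shared.
Longest shared-prefix length: 7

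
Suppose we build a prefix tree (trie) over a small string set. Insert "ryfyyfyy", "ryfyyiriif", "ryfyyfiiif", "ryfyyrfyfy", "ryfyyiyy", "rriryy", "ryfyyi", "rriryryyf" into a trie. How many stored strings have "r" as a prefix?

8

Walk to "r"; the words in its subtree are exactly those with that prefix.
Matches: "rriryryyf", "rriryy", "ryfyyfiiif", "ryfyyfyy", "ryfyyi", "ryfyyiriif", "ryfyyiyy", "ryfyyrfyfy"
Count: 8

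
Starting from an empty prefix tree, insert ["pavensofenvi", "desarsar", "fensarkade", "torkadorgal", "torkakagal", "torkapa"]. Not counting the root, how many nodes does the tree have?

48

Trace insertions, counting only characters that open a new branch:
  "pavensofenvi" → 12 new (p, a, v, e, n, s, o, f, e, n, v, i)
  "desarsar" → 8 new (d, e, s, a, r, s, a, r)
  "fensarkade" → 10 new (f, e, n, s, a, r, k, a, d, e)
  "torkadorgal" → 11 new (t, o, r, k, a, d, o, r, g, a, l)
  "torkakagal" → prefix "torka" already present; 5 new (k, a, g, a, l)
  "torkapa" → prefix "torka" already present; 2 new (p, a)
Total nodes = 12 + 8 + 10 + 11 + 5 + 2 = 48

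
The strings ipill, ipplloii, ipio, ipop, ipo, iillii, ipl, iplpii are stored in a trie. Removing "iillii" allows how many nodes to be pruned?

A node on "iillii"'s path can go only if nothing else ends at it or branches off below it.
The suffix "illii" (5 nodes) is used only by "iillii"; the node for "i" still has the child "p", so pruning stops there.
Nodes removed: 5

5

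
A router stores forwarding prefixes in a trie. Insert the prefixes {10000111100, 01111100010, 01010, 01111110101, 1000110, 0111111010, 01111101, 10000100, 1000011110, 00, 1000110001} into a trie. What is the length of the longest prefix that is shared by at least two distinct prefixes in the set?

10

The deepest shared node is where two words last agree before diverging.
e.g. "0111111010" and "01111110101" share the prefix "0111111010" of length 10; no pair shares a longer one.
Longest shared-prefix length: 10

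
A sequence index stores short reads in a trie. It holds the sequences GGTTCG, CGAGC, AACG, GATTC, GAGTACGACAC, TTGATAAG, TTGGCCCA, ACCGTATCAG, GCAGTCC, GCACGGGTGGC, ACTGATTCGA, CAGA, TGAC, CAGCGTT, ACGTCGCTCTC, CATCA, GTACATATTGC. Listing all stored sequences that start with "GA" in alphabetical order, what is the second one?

DFS of the "GA" subtree visits, in order: "GAGTACGACAC", "GATTC"
The 2nd is GATTC.

GATTC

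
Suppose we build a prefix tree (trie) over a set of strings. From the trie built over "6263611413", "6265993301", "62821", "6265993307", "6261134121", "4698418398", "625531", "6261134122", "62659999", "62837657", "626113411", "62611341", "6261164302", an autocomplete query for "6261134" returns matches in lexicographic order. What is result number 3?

6261134121

Filter for "6261134…" and sort: "62611341", "626113411", "6261134121", "6261134122"
The 3rd is 6261134121.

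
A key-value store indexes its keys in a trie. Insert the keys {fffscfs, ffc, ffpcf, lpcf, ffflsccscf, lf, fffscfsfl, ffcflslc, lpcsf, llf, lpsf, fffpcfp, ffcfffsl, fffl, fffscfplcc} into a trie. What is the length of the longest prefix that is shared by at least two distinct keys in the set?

Equivalently: take the maximum, over all pairs, of their longest common prefix length.
e.g. "fffscfs" and "fffscfsfl" share the prefix "fffscfs" of length 7; no pair shares a longer one.
Longest shared-prefix length: 7

7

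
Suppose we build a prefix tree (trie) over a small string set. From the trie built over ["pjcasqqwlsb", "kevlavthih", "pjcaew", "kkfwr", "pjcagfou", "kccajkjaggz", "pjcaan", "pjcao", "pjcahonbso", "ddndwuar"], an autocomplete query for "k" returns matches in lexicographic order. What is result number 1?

kccajkjaggz

Filter for "k…" and sort: "kccajkjaggz", "kevlavthih", "kkfwr"
The 1st is kccajkjaggz.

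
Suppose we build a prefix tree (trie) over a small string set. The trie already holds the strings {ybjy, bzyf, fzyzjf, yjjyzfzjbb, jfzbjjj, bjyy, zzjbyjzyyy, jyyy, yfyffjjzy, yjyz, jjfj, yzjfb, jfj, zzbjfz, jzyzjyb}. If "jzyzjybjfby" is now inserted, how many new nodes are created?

"jzyzjyb" is already a path in the trie; the remaining "jfby" must be added.
New nodes needed: |"jzyzjybjfby"| − 7 = 11 − 7 = 4.

4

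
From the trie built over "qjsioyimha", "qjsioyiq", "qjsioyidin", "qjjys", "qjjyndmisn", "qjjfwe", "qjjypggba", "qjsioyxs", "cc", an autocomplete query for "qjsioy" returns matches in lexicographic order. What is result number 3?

qjsioyiq

DFS of the "qjsioy" subtree visits, in order: "qjsioyidin", "qjsioyimha", "qjsioyiq", "qjsioyxs"
Position 3: qjsioyiq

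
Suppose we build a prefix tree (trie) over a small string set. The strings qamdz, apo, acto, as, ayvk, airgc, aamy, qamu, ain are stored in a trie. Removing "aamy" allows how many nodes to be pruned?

3

Walk "aamy" from the leaf back toward the root, removing each node that no remaining word uses.
The suffix "amy" (3 nodes) is used only by "aamy"; the node for "a" still has the child "p", so pruning stops there.
Nodes removed: 3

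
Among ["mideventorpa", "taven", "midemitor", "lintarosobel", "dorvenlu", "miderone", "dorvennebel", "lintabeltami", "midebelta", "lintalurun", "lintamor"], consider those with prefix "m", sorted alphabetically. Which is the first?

midebelta

Words with prefix "m", in lexicographic order: "midebelta", "midemitor", "miderone", "mideventorpa"
Position 1: midebelta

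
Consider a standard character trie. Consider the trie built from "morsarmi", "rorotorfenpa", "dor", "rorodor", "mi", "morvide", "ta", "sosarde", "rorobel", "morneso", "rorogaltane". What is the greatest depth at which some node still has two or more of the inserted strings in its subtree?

4

The deepest shared node is where two words last agree before diverging.
e.g. "rorobel" and "rorodor" share the prefix "roro" of length 4; no pair shares a longer one.
Longest shared-prefix length: 4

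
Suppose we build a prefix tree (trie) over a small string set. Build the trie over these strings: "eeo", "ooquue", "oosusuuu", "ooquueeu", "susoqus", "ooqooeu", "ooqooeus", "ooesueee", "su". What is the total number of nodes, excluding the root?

35

Count nodes per top-level branch (shared prefixes stored once):
  'e'-branch (eeo): 3 nodes
  'o'-branch (ooesueee, ooqooeu, ooqooeus, ooquue, ooquueeu, oosusuuu): 25 nodes
  's'-branch (su, susoqus): 7 nodes
Sum: 35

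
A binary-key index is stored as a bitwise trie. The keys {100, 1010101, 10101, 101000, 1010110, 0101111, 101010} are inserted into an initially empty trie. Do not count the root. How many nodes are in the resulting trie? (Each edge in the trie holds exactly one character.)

Trace insertions, counting only characters that open a new branch:
  "100" → 3 new (1, 0, 0)
  "1010101" → prefix "10" already present; 5 new (1, 0, 1, 0, 1)
  "10101" → prefix "10101" already present; 0 new (none)
  "101000" → prefix "1010" already present; 2 new (0, 0)
  "1010110" → prefix "10101" already present; 2 new (1, 0)
  "0101111" → 7 new (0, 1, 0, 1, 1, 1, 1)
  "101010" → prefix "101010" already present; 0 new (none)
Total nodes = 3 + 5 + 0 + 2 + 2 + 7 + 0 = 19

19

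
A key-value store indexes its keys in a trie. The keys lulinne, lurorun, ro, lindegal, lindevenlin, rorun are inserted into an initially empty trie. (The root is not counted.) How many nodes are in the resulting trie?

Insert word by word; a character creates a node only if that edge doesn't already exist:
  "lulinne" → 7 new (l, u, l, i, n, n, e)
  "lurorun" → prefix "lu" already present; 5 new (r, o, r, u, n)
  "ro" → 2 new (r, o)
  "lindegal" → prefix "l" already present; 7 new (i, n, d, e, g, a, l)
  "lindevenlin" → prefix "linde" already present; 6 new (v, e, n, l, i, n)
  "rorun" → prefix "ro" already present; 3 new (r, u, n)
Total nodes = 7 + 5 + 2 + 7 + 6 + 3 = 30

30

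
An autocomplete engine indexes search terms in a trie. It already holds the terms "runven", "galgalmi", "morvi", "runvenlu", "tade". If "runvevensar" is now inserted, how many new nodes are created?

Walking "runvevensar" from the root, the first 5 characters ("runve") follow existing edges; "v" is the first miss.
Each of the 6 remaining characters creates one node.

6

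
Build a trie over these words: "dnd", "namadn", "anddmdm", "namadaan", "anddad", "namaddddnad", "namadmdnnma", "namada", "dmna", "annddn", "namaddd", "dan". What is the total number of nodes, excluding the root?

42

Insert word by word; a character creates a node only if that edge doesn't already exist:
  "dnd" → 3 new (d, n, d)
  "namadn" → 6 new (n, a, m, a, d, n)
  "anddmdm" → 7 new (a, n, d, d, m, d, m)
  "namadaan" → prefix "namad" already present; 3 new (a, a, n)
  "anddad" → prefix "andd" already present; 2 new (a, d)
  "namaddddnad" → prefix "namad" already present; 6 new (d, d, d, n, a, d)
  "namadmdnnma" → prefix "namad" already present; 6 new (m, d, n, n, m, a)
  "namada" → prefix "namada" already present; 0 new (none)
  "dmna" → prefix "d" already present; 3 new (m, n, a)
  "annddn" → prefix "an" already present; 4 new (n, d, d, n)
  "namaddd" → prefix "namaddd" already present; 0 new (none)
  "dan" → prefix "d" already present; 2 new (a, n)
Total nodes = 3 + 6 + 7 + 3 + 2 + 6 + 6 + 0 + 3 + 4 + 0 + 2 = 42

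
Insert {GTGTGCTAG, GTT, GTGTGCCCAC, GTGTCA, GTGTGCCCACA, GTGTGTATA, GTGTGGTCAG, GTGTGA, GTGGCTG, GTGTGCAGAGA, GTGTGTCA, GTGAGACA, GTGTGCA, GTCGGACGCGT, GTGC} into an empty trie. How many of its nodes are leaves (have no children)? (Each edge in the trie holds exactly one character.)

A leaf is a node with no children — equivalently, the end of a word that is not a proper prefix of any other stored word.
Those words: "GTCGGACGCGT", "GTGAGACA", "GTGC", "GTGGCTG", "GTGTCA", "GTGTGA", "GTGTGCAGAGA", "GTGTGCCCACA", "GTGTGCTAG", "GTGTGGTCAG", "GTGTGTATA", "GTGTGTCA", "GTT"
Leaf count: 13

13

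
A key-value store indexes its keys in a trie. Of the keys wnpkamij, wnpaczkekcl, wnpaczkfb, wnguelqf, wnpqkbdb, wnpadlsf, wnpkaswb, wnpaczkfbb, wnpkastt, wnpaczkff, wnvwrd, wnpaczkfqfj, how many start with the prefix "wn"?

12

Walk to "wn"; the words in its subtree are exactly those with that prefix.
Words under "wn": wnguelqf, wnpaczkekcl, wnpaczkfb, wnpaczkfbb, wnpaczkff, wnpaczkfqfj, wnpadlsf, wnpkamij, wnpkastt, wnpkaswb, wnpqkbdb, wnvwrd
Count: 12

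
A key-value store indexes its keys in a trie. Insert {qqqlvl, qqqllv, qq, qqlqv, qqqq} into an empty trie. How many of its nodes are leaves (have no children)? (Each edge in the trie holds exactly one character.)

A leaf is a node with no children — equivalently, the end of a word that is not a proper prefix of any other stored word.
Those words: "qqlqv", "qqqllv", "qqqlvl", "qqqq"
Leaf count: 4

4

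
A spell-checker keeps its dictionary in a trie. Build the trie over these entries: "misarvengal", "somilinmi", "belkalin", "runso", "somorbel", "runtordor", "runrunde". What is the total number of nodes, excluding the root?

Insert word by word; a character creates a node only if that edge doesn't already exist:
  "misarvengal" → 11 new (m, i, s, a, r, v, e, n, g, a, l)
  "somilinmi" → 9 new (s, o, m, i, l, i, n, m, i)
  "belkalin" → 8 new (b, e, l, k, a, l, i, n)
  "runso" → 5 new (r, u, n, s, o)
  "somorbel" → prefix "som" already present; 5 new (o, r, b, e, l)
  "runtordor" → prefix "run" already present; 6 new (t, o, r, d, o, r)
  "runrunde" → prefix "run" already present; 5 new (r, u, n, d, e)
Total nodes = 11 + 9 + 8 + 5 + 5 + 6 + 5 = 49

49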